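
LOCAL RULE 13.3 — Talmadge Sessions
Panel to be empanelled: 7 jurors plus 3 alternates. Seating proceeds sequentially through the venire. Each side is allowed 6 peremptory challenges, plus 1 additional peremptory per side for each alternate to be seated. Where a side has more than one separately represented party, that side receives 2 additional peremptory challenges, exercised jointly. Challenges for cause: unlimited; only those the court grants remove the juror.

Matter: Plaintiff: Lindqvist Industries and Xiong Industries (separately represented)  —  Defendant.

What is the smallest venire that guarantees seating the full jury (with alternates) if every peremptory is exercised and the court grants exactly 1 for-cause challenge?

Seats to fill: 7 + 3 alternates = 10.
Peremptories — Plaintiff: 6 + 1×3 + 2 = 11; Defendant: 6 + 1×3 = 9; total 20.
For-cause removals: 1.
Minimum venire: 10 + 20 + 1 = 31.

31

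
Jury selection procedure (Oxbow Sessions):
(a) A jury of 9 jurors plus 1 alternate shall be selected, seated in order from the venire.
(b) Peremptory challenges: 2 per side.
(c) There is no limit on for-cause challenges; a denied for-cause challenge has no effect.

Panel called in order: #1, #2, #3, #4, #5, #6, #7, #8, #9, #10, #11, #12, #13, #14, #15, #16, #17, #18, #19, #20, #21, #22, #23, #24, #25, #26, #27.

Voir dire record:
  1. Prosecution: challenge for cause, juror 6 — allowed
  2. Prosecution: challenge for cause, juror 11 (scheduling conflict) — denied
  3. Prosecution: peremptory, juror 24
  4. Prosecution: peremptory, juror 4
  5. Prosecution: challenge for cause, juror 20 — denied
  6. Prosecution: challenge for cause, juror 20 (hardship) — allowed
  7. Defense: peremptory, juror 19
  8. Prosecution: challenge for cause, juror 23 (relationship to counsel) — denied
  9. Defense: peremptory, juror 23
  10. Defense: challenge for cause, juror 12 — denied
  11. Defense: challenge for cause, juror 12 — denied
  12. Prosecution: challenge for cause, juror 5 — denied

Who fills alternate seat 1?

12

Removed: #4, #6, #19, #20, #23, #24. (#5, #11, #12 stay — for-cause denied.)
Seating in order: seats 1–9 → #1, #2, #3, #5, #7, #8, #9, #10, #11; alternates → #12.
So alternate 1 is #12.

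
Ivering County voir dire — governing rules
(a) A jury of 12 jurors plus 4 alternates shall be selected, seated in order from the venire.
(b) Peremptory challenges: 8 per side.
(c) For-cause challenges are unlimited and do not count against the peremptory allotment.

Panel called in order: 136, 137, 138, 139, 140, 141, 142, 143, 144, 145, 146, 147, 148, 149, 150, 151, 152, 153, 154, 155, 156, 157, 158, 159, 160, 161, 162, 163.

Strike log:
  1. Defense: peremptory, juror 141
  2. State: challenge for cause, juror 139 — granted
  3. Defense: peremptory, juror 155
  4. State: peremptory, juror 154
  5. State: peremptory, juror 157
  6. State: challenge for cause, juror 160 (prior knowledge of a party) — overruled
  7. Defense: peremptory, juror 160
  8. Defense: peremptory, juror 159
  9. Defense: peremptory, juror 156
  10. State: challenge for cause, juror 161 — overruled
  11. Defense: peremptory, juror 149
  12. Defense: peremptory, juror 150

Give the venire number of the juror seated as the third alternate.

158

Removed: #139, #141, #149, #150, #154, #155, #156, #157, #159, #160. (#161 stays — for-cause denied.)
Filling seats in venire order through position 15: #136, #137, #138, #140, #142, #143, #144, #145, #146, #147, #148, #151, #152, #153, #158.
So alternate 3 is #158.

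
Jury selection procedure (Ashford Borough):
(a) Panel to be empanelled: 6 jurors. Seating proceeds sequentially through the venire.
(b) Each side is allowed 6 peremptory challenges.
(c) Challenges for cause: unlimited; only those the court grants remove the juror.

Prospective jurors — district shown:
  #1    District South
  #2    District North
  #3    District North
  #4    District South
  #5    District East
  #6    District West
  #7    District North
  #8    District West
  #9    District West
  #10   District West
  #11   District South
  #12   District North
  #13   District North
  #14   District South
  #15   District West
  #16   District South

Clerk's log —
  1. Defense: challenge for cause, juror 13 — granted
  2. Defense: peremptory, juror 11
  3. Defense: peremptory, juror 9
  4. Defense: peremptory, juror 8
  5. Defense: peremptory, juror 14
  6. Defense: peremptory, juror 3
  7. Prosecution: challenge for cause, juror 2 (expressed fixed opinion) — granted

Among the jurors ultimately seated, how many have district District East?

Removed: #2, #3, #8, #9, #11, #13, #14.
Seated jurors 1–6: #1, #4, #5, #6, #7, #10.
Of those, in District East: #5 → 1.

1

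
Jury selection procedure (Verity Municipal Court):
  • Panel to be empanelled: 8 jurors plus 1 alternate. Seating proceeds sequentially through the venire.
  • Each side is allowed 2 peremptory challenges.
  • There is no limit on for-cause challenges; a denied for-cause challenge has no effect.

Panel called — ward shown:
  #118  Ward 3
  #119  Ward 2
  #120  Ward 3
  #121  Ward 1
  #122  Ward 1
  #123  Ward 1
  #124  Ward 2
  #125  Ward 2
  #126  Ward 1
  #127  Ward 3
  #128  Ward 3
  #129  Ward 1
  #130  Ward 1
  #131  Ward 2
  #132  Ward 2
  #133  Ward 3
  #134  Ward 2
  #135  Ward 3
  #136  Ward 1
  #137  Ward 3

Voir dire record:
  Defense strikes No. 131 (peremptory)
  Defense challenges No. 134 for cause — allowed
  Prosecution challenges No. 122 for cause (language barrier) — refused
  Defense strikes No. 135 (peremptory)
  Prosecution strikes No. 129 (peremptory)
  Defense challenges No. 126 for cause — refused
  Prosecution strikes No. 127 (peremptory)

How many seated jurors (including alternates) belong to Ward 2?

3

Removed: #127, #129, #131, #134, #135.
Seated (9 incl. alternates): #118, #119, #120, #121, #122, #123, #124, #125, #126.
Of those, in Ward 2: #119, #124, #125 → 3.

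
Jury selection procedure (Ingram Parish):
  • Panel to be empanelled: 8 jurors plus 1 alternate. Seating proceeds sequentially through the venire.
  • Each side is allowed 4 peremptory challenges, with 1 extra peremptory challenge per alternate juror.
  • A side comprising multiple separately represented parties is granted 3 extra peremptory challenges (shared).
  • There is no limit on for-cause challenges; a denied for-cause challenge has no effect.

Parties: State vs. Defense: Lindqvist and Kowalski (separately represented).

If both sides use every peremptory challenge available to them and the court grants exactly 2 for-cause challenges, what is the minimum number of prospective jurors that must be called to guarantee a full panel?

24

Seats to fill: 8 + 1 alternates = 9.
Peremptories — State: 4 + 1×1 = 5; Defense: 4 + 1×1 + 3 = 8; total 13.
For-cause removals: 2.
Minimum venire: 9 + 13 + 2 = 24.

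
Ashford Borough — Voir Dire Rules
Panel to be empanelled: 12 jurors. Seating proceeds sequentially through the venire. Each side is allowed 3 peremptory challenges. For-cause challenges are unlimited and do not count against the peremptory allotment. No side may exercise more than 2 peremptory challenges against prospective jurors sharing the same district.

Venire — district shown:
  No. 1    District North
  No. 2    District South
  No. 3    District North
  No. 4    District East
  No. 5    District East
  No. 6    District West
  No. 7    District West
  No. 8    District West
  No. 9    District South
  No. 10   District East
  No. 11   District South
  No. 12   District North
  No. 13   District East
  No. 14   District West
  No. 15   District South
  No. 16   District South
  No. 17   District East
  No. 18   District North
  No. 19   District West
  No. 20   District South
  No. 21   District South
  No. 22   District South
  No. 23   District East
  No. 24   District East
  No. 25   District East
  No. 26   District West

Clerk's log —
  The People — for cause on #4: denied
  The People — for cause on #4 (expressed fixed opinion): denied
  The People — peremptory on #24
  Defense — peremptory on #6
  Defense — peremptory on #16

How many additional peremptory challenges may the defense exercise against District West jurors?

Defense peremptories so far: #6, #16 — 2 of 3 used, 1 left overall.
Against District West: #6 — 1 used; per-district cap 2 leaves 1.
Binding limit: min(1, 1) = 1.

1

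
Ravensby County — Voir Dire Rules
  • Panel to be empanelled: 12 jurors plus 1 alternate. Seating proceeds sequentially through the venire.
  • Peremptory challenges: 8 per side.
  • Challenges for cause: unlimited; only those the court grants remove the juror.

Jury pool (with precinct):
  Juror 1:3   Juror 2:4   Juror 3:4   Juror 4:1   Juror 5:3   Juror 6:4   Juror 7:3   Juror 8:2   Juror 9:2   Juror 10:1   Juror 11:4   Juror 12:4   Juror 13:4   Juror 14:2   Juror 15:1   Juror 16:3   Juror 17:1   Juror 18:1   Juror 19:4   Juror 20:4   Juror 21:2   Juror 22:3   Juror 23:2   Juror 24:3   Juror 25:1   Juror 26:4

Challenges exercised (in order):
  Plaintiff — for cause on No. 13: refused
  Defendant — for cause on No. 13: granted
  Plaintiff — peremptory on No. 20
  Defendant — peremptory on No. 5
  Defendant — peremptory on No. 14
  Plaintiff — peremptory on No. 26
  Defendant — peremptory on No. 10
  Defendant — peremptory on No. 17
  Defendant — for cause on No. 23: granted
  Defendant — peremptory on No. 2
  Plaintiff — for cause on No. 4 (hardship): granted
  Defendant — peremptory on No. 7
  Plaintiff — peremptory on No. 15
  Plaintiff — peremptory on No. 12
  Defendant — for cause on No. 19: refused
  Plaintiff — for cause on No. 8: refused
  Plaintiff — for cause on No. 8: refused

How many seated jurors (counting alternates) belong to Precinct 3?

4

Removed: #2, #4, #5, #7, #10, #12, #13, #14, #15, #17, #20, #23, #26.
Seated (13 incl. alternates): #1, #3, #6, #8, #9, #11, #16, #18, #19, #21, #22, #24, #25.
Of those, in Precinct 3: #1, #16, #22, #24 → 4.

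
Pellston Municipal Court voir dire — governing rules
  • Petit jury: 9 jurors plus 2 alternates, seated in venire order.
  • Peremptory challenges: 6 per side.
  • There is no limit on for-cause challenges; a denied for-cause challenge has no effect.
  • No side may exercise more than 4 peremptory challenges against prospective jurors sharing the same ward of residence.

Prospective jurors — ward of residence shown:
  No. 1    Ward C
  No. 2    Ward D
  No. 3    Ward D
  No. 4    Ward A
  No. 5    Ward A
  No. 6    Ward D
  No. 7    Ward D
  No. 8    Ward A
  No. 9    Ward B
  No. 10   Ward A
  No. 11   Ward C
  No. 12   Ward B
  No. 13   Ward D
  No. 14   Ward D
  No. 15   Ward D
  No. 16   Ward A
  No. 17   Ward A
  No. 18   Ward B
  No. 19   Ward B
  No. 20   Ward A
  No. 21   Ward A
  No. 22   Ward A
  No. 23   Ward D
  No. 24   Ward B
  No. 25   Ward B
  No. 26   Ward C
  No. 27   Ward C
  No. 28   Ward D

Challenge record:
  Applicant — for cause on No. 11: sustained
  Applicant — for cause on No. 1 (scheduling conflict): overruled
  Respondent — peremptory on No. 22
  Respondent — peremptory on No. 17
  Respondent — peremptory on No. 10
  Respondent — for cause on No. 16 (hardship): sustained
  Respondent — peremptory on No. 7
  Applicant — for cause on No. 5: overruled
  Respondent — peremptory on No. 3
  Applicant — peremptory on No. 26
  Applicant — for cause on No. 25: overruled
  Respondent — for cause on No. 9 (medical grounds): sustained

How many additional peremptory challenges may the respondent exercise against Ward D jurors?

1

Respondent peremptories so far: #22, #17, #10, #7, #3 — 5 of 6 used, 1 left overall.
Against Ward D: #7, #3 — 2 used; per-ward cap 4 leaves 2.
Binding limit: min(1, 2) = 1.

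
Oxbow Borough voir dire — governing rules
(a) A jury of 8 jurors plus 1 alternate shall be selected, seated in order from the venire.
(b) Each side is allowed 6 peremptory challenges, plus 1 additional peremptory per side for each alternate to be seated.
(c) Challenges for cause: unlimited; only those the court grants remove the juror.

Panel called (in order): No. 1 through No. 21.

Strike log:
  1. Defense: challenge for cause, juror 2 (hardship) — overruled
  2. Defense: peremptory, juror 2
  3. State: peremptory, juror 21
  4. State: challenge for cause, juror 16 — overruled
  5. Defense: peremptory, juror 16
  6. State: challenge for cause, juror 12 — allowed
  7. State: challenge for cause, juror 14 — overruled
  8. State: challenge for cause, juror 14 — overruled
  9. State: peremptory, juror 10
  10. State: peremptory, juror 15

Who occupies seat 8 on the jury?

9

Removed: #2, #10, #12, #15, #16, #21. (#14 stays — for-cause denied.)
Seating in order: seats 1–8 → #1, #3, #4, #5, #6, #7, #8, #9; alternates → #11.
So seat 8 is #9.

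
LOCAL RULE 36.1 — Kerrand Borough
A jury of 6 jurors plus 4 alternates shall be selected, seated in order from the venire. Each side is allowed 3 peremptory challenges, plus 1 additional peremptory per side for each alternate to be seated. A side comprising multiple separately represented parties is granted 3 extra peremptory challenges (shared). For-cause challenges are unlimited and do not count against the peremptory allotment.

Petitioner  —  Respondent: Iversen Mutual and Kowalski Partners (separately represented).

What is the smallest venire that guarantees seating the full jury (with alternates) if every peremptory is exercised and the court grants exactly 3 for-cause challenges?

30

Seats to fill: 6 + 4 alternates = 10.
Peremptories — Petitioner: 3 + 1×4 = 7; Respondent: 3 + 1×4 + 3 = 10; total 17.
For-cause removals: 3.
Minimum venire: 10 + 17 + 3 = 30.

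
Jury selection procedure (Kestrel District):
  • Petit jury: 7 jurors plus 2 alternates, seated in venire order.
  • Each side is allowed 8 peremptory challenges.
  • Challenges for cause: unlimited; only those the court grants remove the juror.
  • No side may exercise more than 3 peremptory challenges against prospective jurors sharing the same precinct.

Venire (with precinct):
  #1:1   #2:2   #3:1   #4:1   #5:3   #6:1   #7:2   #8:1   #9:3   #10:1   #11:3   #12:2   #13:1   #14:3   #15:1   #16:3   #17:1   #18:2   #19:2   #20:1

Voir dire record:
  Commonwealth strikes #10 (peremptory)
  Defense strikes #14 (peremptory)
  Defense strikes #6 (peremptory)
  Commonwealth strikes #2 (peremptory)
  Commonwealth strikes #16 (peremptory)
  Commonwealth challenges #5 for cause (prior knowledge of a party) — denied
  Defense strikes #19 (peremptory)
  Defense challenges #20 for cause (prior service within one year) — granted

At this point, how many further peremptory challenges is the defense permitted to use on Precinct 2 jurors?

Defense peremptories so far: #14, #6, #19 — 3 of 8 used, 5 left overall.
Against Precinct 2: #19 — 1 used; per-precinct cap 3 leaves 2.
Binding limit: min(5, 2) = 2.

2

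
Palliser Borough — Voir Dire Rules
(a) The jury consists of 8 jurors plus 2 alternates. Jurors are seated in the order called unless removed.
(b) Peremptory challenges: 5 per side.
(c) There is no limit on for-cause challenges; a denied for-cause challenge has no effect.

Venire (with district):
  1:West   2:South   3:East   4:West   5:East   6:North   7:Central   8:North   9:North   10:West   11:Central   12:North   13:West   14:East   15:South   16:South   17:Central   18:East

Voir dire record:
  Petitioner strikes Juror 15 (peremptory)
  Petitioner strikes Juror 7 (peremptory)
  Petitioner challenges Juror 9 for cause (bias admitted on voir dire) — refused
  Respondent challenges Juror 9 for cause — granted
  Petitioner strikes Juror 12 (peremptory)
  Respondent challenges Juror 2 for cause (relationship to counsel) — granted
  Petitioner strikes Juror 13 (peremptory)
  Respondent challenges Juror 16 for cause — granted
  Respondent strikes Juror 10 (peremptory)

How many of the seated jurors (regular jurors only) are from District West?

2

Removed: #2, #7, #9, #10, #12, #13, #15, #16.
Seated jurors 1–8: #1, #3, #4, #5, #6, #8, #11, #14 (alternates #17, #18 not counted).
Of those, in District West: #1, #4 → 2.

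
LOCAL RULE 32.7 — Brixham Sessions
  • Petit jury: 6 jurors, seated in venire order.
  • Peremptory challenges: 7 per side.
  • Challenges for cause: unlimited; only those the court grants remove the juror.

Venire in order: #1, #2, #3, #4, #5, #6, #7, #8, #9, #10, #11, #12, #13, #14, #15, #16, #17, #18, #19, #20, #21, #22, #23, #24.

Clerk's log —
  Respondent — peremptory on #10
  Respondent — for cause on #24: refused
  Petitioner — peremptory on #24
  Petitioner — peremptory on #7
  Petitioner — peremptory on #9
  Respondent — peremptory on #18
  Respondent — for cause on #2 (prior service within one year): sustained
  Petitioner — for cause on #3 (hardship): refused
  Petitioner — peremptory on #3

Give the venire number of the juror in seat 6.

Removed: #2, #3, #7, #9, #10, #18, #24.
Seating in order: seats 1–6 → #1, #4, #5, #6, #8, #11.
So seat 6 is #11.

11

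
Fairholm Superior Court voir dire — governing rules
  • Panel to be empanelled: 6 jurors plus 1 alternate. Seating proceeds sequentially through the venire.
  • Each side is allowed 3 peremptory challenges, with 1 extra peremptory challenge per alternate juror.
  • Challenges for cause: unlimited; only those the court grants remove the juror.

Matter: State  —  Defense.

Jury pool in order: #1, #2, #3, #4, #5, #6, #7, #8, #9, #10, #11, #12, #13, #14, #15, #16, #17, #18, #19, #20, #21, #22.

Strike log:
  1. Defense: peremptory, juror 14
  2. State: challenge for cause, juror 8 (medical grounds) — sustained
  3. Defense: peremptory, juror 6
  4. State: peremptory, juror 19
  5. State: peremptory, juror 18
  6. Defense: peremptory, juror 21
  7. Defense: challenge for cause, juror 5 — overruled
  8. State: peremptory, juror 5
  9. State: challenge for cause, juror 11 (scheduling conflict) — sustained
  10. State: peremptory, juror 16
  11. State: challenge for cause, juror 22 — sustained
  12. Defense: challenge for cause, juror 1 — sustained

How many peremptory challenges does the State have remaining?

0

State allotment: 3 base + 1 × 1 alternate = 4.
State peremptories used: #19, #18, #5, #16 — 4 (for-cause on #8, #11, #22 don't count).
Remaining: 4 − 4 = 0.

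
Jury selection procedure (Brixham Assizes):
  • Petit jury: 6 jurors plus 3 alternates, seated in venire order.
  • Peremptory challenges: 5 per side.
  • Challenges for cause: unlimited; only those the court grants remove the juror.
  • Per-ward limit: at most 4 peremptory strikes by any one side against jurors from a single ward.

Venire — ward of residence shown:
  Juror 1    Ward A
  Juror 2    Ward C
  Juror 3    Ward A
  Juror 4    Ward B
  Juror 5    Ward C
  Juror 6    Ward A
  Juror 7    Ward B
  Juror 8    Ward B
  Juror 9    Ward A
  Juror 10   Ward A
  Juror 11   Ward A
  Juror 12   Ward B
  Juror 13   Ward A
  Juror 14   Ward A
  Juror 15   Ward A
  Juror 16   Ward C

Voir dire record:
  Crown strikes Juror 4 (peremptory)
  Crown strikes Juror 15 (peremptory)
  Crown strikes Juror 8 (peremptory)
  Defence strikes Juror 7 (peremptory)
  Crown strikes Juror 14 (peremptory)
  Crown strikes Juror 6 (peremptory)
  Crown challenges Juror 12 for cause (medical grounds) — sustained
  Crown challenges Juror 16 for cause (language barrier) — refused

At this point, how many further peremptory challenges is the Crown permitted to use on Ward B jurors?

0

Crown peremptories so far: #4, #15, #8, #14, #6 — 5 of 5 used, 0 left overall.
Against Ward B: #4, #8 — 2 used; per-ward cap 4 leaves 2.
Binding limit: min(0, 2) = 0.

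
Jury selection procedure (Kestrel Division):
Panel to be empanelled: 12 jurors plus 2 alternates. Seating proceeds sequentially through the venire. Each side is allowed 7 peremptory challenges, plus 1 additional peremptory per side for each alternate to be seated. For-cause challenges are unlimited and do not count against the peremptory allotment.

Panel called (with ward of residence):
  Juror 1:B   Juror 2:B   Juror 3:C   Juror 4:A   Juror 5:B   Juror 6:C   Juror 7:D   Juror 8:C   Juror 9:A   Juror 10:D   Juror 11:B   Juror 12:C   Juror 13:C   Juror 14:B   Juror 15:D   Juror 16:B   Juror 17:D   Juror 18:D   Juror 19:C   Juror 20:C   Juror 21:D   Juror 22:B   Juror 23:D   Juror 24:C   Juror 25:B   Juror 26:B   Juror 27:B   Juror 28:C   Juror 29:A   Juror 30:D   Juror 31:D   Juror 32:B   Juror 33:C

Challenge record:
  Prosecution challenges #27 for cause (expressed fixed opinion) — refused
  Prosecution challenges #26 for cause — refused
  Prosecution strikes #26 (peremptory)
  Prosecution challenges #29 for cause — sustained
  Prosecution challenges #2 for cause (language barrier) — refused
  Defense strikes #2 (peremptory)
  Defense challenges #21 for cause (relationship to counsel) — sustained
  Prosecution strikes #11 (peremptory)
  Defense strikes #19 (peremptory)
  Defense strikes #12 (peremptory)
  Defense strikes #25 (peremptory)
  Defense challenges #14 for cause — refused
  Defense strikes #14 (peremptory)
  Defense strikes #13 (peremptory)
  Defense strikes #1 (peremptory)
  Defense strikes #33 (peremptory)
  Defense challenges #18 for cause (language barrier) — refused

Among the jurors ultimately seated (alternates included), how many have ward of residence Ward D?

5

Removed: #1, #2, #11, #12, #13, #14, #19, #21, #25, #26, #29, #33.
Seated (14 incl. alternates): #3, #4, #5, #6, #7, #8, #9, #10, #15, #16, #17, #18, #20, #22.
Of those, in Ward D: #7, #10, #15, #17, #18 → 5.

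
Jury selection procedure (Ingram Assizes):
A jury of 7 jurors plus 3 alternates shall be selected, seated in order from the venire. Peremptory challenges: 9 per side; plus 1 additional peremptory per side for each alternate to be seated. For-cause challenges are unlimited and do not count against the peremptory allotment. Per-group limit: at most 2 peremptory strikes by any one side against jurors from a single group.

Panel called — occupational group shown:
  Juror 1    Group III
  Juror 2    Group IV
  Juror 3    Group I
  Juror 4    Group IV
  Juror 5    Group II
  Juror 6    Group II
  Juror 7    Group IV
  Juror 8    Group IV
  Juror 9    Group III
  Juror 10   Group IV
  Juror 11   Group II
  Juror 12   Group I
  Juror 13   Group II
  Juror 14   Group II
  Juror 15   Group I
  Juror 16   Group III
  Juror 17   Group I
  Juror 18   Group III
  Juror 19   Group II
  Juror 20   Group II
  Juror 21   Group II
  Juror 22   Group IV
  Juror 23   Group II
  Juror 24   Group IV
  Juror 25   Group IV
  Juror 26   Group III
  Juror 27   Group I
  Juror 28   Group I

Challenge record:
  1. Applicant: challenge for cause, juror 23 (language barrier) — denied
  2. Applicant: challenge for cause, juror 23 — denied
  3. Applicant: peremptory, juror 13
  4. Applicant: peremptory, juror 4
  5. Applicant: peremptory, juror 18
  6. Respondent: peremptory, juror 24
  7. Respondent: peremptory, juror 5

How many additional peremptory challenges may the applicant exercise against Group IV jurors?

1

Applicant peremptories so far: #13, #4, #18 — 3 of 12 used, 9 left overall.
Against Group IV: #4 — 1 used; per-group cap 2 leaves 1.
Binding limit: min(9, 1) = 1.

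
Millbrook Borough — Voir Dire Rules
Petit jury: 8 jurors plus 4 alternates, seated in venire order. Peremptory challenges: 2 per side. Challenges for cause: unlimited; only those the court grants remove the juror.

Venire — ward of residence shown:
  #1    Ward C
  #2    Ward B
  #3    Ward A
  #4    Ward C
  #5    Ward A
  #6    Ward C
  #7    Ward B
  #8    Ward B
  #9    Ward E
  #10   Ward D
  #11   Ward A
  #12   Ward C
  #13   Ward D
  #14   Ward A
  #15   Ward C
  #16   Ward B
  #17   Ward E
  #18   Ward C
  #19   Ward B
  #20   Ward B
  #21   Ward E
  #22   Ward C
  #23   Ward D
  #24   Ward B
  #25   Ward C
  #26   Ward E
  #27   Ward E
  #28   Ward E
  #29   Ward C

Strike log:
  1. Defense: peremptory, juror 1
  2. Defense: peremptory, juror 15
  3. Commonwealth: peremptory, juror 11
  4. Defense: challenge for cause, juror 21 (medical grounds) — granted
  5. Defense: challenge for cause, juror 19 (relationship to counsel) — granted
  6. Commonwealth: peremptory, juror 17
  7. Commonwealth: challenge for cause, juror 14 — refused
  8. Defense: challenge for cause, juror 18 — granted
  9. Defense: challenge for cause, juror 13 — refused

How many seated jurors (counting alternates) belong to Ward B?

Removed: #1, #11, #15, #17, #18, #19, #21.
Seated (12 incl. alternates): #2, #3, #4, #5, #6, #7, #8, #9, #10, #12, #13, #14.
Of those, in Ward B: #2, #7, #8 → 3.

3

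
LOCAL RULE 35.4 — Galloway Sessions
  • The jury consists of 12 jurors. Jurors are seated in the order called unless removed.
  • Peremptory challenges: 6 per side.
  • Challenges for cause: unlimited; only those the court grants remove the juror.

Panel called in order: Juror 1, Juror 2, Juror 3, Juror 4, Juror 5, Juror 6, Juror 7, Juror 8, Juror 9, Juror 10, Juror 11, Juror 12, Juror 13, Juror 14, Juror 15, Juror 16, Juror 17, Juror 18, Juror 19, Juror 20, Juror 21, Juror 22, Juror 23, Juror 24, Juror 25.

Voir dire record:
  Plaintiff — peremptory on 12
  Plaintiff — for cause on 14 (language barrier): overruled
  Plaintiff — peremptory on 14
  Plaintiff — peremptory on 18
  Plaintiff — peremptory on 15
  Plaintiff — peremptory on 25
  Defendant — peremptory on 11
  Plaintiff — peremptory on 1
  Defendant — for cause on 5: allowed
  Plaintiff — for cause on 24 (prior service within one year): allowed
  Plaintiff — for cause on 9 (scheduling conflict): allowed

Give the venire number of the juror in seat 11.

19

Removed: #1, #5, #9, #11, #12, #14, #15, #18, #24, #25.
Seating in order: seats 1–12 → #2, #3, #4, #6, #7, #8, #10, #13, #16, #17, #19, #20.
So seat 11 is #19.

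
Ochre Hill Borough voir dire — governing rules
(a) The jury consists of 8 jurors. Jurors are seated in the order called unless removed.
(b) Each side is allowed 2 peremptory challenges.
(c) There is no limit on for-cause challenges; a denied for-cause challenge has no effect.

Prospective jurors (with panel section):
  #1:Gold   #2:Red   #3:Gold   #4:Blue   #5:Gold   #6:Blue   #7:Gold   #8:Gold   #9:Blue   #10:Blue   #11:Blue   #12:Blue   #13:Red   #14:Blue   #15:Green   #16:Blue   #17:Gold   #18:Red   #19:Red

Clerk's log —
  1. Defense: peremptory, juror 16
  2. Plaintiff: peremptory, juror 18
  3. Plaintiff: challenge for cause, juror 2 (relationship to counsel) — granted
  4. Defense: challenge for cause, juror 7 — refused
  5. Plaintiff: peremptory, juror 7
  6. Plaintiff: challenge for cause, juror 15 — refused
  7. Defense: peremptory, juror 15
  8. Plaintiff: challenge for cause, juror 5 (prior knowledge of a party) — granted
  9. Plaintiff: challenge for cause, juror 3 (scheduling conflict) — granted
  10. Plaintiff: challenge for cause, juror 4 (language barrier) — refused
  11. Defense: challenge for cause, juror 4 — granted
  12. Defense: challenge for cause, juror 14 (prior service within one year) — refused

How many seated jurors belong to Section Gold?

Removed: #2, #3, #4, #5, #7, #15, #16, #18.
Seated jurors 1–8: #1, #6, #8, #9, #10, #11, #12, #13.
Of those, in Section Gold: #1, #8 → 2.

2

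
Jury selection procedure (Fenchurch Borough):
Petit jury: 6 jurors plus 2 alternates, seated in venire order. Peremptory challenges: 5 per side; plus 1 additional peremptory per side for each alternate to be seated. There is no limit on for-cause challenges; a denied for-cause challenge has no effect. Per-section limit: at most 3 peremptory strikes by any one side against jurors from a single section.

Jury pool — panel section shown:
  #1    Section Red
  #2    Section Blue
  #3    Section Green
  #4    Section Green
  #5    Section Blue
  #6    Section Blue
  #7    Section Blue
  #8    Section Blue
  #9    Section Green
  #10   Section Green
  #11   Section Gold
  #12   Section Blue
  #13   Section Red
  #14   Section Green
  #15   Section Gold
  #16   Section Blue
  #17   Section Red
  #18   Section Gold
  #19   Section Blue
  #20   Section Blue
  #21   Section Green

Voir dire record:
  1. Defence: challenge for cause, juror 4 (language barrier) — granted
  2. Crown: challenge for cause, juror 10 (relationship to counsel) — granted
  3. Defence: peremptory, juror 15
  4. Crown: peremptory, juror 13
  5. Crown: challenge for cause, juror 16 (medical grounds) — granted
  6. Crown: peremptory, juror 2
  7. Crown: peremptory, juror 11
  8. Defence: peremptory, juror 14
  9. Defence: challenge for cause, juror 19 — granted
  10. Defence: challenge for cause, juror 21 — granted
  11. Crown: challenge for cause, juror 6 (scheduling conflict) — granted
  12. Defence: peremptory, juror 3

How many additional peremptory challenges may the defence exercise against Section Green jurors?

Defence peremptories so far: #15, #14, #3 — 3 of 7 used, 4 left overall.
Against Section Green: #14, #3 — 2 used; per-section cap 3 leaves 1.
Binding limit: min(4, 1) = 1.

1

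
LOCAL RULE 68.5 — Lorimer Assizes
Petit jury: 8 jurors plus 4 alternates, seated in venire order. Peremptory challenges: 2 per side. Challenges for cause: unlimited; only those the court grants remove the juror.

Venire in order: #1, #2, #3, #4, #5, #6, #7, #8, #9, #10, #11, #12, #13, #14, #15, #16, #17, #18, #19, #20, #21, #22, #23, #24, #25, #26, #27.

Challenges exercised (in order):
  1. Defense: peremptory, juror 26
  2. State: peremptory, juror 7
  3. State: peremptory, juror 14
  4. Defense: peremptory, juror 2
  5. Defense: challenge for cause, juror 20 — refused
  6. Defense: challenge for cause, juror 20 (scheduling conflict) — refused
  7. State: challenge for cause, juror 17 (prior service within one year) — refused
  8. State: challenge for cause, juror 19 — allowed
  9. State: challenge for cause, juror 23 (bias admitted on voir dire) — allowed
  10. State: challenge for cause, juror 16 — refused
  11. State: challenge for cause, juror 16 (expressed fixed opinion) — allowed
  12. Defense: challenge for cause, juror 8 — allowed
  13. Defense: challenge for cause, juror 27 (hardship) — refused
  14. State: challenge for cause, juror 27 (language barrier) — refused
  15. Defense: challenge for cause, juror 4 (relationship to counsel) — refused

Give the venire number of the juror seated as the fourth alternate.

17

Removed: #2, #7, #8, #14, #16, #19, #23, #26. (#4, #17, #20, #27 stay — for-cause denied.)
Seating in order: seats 1–8 → #1, #3, #4, #5, #6, #9, #10, #11; alternates → #12, #13, #15, #17.
So alternate 4 is #17.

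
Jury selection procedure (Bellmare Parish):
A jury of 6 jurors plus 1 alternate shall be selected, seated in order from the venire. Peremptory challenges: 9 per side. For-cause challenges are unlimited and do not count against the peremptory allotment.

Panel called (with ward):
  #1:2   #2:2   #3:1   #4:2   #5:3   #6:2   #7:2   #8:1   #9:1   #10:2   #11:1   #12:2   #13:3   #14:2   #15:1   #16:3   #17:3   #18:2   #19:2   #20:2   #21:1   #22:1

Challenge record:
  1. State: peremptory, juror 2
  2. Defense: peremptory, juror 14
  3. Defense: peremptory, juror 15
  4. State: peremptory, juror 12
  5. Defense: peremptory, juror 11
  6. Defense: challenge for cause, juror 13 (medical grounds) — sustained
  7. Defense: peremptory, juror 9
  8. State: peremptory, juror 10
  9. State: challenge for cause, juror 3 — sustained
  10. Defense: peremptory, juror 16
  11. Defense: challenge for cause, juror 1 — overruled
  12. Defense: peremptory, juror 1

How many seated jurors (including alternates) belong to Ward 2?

Removed: #1, #2, #3, #9, #10, #11, #12, #13, #14, #15, #16.
Seated (7 incl. alternates): #4, #5, #6, #7, #8, #17, #18.
Of those, in Ward 2: #4, #6, #7, #18 → 4.

4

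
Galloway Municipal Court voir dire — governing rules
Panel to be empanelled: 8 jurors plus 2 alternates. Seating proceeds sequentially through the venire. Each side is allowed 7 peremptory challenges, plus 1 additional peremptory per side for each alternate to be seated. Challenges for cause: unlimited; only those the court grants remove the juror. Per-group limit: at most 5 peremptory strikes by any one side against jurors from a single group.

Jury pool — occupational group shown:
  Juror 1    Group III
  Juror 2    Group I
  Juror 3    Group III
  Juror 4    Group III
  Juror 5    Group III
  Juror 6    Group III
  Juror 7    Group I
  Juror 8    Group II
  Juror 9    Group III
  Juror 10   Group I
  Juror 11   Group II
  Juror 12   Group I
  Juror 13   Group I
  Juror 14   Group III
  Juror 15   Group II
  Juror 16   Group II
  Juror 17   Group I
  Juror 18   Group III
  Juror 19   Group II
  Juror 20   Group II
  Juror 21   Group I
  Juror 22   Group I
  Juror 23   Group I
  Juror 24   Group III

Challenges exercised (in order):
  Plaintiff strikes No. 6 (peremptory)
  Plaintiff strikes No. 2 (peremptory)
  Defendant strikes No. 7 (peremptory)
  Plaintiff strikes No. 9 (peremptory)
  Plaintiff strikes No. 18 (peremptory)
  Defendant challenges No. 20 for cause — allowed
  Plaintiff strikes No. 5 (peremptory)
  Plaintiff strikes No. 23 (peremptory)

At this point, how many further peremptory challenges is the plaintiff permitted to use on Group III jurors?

1

Plaintiff peremptories so far: #6, #2, #9, #18, #5, #23 — 6 of 9 used, 3 left overall.
Against Group III: #6, #9, #18, #5 — 4 used; per-group cap 5 leaves 1.
Binding limit: min(3, 1) = 1.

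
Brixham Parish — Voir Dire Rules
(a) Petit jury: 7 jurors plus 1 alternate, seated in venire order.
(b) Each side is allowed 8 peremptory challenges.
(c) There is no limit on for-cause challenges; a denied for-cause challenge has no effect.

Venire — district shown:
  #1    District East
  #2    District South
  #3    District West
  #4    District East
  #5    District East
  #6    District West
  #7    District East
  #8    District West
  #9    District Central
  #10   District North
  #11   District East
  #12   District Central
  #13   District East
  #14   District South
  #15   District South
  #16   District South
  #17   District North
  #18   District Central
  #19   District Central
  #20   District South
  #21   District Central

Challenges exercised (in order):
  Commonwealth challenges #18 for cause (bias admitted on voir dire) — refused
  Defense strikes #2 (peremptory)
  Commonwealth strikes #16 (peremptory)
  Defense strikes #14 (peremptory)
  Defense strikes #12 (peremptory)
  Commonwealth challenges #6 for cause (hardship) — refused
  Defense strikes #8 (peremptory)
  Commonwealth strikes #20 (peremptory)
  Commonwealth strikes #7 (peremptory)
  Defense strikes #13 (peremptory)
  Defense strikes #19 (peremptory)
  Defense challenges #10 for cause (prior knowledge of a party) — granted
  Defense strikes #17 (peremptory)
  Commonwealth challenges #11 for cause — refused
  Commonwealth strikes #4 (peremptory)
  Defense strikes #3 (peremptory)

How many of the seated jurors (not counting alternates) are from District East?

Removed: #2, #3, #4, #7, #8, #10, #12, #13, #14, #16, #17, #19, #20.
Seated jurors 1–7: #1, #5, #6, #9, #11, #15, #18 (alternates #21 not counted).
Of those, in District East: #1, #5, #11 → 3.

3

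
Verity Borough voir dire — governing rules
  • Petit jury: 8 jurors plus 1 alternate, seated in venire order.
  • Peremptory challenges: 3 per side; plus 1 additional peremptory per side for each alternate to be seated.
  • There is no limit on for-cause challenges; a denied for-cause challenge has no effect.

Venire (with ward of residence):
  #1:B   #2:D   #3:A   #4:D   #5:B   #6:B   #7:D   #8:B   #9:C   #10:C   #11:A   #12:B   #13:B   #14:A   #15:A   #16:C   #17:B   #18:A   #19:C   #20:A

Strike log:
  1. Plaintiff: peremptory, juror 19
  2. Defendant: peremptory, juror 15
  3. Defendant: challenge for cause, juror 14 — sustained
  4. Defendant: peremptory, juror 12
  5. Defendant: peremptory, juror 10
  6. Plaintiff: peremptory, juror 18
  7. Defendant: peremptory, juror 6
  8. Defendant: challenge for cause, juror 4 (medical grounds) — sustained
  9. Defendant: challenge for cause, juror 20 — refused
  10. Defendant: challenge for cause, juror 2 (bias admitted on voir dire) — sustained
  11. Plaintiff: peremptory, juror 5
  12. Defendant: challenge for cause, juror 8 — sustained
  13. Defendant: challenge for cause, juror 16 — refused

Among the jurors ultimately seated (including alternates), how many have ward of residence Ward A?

3

Removed: #2, #4, #5, #6, #8, #10, #12, #14, #15, #18, #19.
Seated (9 incl. alternates): #1, #3, #7, #9, #11, #13, #16, #17, #20.
Of those, in Ward A: #3, #11, #20 → 3.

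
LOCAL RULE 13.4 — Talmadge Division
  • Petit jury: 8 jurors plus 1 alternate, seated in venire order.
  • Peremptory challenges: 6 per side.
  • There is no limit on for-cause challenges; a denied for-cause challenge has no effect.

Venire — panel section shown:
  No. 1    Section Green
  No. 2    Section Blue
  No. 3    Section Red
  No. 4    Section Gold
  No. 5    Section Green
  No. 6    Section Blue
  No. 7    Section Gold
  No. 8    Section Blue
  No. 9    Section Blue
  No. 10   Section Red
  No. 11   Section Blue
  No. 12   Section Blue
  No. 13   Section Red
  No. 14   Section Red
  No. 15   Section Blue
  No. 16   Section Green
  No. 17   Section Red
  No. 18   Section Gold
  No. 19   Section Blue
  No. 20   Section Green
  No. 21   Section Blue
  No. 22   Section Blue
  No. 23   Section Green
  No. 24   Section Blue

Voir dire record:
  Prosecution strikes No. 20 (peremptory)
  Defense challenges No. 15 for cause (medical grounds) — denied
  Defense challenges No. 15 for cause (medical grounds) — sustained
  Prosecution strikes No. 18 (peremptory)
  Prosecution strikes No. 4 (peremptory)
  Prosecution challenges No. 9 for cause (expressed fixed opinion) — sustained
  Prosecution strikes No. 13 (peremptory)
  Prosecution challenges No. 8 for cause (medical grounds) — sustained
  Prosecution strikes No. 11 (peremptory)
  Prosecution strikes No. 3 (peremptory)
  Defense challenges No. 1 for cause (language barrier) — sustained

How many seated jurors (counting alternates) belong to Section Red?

3

Removed: #1, #3, #4, #8, #9, #11, #13, #15, #18, #20.
Seated (9 incl. alternates): #2, #5, #6, #7, #10, #12, #14, #16, #17.
Of those, in Section Red: #10, #14, #17 → 3.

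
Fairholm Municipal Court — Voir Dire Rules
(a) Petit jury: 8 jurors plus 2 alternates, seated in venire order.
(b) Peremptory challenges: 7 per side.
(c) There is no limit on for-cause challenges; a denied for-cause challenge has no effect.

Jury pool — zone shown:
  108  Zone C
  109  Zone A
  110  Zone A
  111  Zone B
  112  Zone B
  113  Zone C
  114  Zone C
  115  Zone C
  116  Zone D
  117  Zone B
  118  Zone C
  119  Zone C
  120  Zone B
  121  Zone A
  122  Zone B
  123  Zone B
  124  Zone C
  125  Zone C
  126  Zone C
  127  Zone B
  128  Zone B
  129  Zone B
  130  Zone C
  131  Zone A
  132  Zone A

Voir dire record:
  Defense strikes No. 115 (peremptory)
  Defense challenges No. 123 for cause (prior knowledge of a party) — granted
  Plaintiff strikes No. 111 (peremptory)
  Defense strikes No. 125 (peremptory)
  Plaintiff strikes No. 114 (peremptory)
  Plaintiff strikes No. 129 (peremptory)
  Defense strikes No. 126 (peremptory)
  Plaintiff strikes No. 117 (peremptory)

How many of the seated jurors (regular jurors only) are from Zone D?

1

Removed: #111, #114, #115, #117, #123, #125, #126, #129.
Seated jurors 1–8: #108, #109, #110, #112, #113, #116, #118, #119 (alternates #120, #121 not counted).
Of those, in Zone D: #116 → 1.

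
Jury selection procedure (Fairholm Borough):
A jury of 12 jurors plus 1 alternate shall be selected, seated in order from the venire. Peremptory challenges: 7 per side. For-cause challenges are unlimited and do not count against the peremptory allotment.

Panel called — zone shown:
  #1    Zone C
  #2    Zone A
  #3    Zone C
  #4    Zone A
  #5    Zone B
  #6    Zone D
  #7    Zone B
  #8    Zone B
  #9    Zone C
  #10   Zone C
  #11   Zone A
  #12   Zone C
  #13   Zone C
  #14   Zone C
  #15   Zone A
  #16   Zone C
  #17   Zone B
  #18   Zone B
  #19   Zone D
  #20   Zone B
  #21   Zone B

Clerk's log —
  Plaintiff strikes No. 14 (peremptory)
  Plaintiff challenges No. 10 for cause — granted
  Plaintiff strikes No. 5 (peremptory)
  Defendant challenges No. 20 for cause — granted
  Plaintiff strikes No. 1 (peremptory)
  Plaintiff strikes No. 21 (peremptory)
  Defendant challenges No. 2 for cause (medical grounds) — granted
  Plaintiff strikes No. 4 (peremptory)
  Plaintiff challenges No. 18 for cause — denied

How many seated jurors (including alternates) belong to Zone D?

2

Removed: #1, #2, #4, #5, #10, #14, #20, #21.
Seated (13 incl. alternates): #3, #6, #7, #8, #9, #11, #12, #13, #15, #16, #17, #18, #19.
Of those, in Zone D: #6, #19 → 2.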